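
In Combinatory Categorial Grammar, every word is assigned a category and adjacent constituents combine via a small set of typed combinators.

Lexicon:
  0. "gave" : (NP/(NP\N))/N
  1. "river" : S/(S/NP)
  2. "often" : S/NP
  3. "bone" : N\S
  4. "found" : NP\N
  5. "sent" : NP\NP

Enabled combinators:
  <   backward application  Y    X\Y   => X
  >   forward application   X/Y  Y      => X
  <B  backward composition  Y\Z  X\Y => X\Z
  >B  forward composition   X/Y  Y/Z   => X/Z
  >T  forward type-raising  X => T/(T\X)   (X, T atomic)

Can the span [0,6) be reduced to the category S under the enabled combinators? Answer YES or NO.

(NP/(NP\N))/N S/(S/NP) S/NP N\S NP\N NP\NP
CKY chart[0,6] = {(NP/(NP\N))/(N\NP), N/(N\NP), NP, NP/(NP\NP), PP/(PP\NP), S/(S\NP)}; S ∉ chart

NO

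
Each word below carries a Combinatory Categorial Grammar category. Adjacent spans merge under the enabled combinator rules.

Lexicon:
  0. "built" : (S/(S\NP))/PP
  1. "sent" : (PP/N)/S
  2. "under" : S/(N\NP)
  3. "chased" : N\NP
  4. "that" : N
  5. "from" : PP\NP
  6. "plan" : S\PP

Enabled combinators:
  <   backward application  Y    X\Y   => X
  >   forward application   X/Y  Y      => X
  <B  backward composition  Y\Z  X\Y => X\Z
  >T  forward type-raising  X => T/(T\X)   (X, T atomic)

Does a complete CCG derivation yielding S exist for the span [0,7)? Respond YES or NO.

YES

[0,7] S   >
  [0,5] S/(S\NP)   >
    [0,1] "built" : (S/(S\NP))/PP
    [1,5] PP   >
      [1,4] PP/N   >
        [1,2] "sent" : (PP/N)/S
        [2,4] S   >
          [2,3] "under" : S/(N\NP)
          [3,4] "chased" : N\NP
      [4,5] "that" : N
  [5,7] S\NP   <B
    [5,6] "from" : PP\NP
    [6,7] "plan" : S\PP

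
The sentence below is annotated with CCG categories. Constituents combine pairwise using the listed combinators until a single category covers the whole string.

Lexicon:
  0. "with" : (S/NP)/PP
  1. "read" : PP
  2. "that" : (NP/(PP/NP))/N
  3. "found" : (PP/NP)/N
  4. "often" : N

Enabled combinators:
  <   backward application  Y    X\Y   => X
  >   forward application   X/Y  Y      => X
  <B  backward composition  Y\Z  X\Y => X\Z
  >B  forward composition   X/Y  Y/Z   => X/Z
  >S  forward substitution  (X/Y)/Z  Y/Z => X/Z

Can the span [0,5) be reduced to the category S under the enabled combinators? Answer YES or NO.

[0,5] S   >
  [0,2] S/NP   >
    [0,1] "with" : (S/NP)/PP
    [1,2] "read" : PP
  [2,5] NP   >
    [2,4] NP/N   >S
      [2,3] "that" : (NP/(PP/NP))/N
      [3,4] "found" : (PP/NP)/N
    [4,5] "often" : N

YES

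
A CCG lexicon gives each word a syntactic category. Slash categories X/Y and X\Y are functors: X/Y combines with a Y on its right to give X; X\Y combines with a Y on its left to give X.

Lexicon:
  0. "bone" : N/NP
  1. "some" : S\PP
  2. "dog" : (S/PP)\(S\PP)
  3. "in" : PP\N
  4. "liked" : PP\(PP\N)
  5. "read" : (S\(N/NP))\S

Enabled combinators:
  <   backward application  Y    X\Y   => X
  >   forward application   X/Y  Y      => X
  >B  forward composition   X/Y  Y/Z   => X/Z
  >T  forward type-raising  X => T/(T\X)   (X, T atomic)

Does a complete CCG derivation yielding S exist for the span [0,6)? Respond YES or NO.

[0,6] S   <
  [0,1] "bone" : N/NP
  [1,6] S\(N/NP)   <
    [1,5] S   >
      [1,3] S/PP   <
        [1,2] "some" : S\PP
        [2,3] "dog" : (S/PP)\(S\PP)
      [3,5] PP   <
        [3,4] "in" : PP\N
        [4,5] "liked" : PP\(PP\N)
    [5,6] "read" : (S\(N/NP))\S

YES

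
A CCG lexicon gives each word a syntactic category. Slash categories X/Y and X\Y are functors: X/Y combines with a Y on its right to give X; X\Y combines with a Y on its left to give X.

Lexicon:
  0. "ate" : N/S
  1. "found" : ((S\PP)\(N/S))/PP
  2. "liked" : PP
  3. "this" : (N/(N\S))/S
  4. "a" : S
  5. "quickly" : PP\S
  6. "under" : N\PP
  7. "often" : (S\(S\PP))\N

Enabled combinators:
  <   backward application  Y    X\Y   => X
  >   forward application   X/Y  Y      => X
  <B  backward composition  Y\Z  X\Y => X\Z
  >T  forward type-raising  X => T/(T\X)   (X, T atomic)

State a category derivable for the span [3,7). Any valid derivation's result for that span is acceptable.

N

[0,8] S   <
  [0,3] S\PP   <
    [0,1] "ate" : N/S
    [1,3] (S\PP)\(N/S)   >
      [1,2] "found" : ((S\PP)\(N/S))/PP
      [2,3] "liked" : PP
  [3,8] S\(S\PP)   <
    [3,7] N   >
      [3,5] N/(N\S)   >
        [3,4] "this" : (N/(N\S))/S
        [4,5] "a" : S
      [5,7] N\S   <B
        [5,6] "quickly" : PP\S
        [6,7] "under" : N\PP
    [7,8] "often" : (S\(S\PP))\N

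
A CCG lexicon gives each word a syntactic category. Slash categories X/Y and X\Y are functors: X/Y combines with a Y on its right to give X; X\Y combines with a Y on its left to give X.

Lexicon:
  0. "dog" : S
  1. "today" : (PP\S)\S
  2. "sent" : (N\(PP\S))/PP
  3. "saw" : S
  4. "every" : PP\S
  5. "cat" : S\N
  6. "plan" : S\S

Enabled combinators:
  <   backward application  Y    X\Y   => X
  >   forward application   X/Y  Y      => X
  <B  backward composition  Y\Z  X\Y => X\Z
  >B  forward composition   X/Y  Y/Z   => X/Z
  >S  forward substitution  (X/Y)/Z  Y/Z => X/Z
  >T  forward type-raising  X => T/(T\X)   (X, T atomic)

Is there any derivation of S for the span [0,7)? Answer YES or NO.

[0,7] S   <
  [0,5] N   <
    [0,2] PP\S   <
      [0,1] "dog" : S
      [1,2] "today" : (PP\S)\S
    [2,5] N\(PP\S)   >
      [2,3] "sent" : (N\(PP\S))/PP
      [3,5] PP   <
        [3,4] "saw" : S
        [4,5] "every" : PP\S
  [5,7] S\N   <B
    [5,6] "cat" : S\N
    [6,7] "plan" : S\S

YES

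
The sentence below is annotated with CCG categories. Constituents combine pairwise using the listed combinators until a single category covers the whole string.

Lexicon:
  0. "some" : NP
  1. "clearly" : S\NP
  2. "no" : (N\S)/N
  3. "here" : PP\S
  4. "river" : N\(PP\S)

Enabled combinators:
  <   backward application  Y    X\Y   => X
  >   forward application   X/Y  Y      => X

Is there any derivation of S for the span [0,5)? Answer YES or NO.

NO

NP S\NP (N\S)/N PP\S N\(PP\S)
CKY chart[0,5] = {N}; S ∉ chart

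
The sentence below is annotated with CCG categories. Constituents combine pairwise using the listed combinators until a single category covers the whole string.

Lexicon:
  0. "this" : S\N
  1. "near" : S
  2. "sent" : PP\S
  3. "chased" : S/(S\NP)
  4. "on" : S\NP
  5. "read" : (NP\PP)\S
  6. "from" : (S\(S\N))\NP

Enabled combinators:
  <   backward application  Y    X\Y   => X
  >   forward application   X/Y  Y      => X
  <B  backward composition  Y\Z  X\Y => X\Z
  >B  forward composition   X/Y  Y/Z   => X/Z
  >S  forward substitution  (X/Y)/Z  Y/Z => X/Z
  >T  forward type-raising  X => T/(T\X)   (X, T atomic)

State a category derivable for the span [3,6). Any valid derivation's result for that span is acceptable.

NP\PP

[0,7] S   <
  [0,1] "this" : S\N
  [1,7] S\(S\N)   <
    [1,6] NP   <
      [1,3] PP   <
        [1,2] "near" : S
        [2,3] "sent" : PP\S
      [3,6] NP\PP   <
        [3,5] S   >
          [3,4] "chased" : S/(S\NP)
          [4,5] "on" : S\NP
        [5,6] "read" : (NP\PP)\S
    [6,7] "from" : (S\(S\N))\NP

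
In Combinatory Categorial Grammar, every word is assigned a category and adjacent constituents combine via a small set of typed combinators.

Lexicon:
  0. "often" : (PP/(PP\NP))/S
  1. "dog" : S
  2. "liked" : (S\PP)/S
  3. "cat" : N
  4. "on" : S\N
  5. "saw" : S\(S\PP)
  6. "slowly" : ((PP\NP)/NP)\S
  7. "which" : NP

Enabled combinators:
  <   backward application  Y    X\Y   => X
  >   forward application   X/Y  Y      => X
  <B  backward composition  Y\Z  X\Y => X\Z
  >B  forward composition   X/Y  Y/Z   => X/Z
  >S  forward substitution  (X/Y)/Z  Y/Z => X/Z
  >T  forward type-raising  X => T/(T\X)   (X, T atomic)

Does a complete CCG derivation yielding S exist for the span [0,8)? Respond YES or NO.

(PP/(PP\NP))/S S (S\PP)/S N S\N S\(S\PP) ((PP\NP)/NP)\S NP
CKY chart[0,8] = {N/(N\PP), NP/(NP\PP), PP, PP/(NP\NP), PP/(PP\PP), S/(S\PP)}; S ∉ chart

NO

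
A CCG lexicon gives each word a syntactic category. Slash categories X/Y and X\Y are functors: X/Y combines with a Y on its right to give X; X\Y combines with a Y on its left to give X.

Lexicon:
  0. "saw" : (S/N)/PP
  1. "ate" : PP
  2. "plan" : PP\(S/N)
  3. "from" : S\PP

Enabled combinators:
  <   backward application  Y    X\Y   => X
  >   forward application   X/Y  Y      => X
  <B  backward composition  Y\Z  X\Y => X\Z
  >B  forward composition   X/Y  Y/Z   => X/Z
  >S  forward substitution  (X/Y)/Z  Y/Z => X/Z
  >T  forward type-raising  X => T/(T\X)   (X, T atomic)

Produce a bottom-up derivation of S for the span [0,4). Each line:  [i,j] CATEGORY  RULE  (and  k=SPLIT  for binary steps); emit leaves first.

[0,4] S   <
  [0,3] PP   <
    [0,2] S/N   >
      [0,1] "saw" : (S/N)/PP
      [1,2] "ate" : PP
    [2,3] "plan" : PP\(S/N)
  [3,4] "from" : S\PP

[0,1] (S/N)/PP  lex  "saw"
[1,2] PP  lex  "ate"
[0,2] S/N  >  k=1
[2,3] PP\(S/N)  lex  "plan"
[0,3] PP  <  k=2
[3,4] S\PP  lex  "from"
[0,4] S  <  k=3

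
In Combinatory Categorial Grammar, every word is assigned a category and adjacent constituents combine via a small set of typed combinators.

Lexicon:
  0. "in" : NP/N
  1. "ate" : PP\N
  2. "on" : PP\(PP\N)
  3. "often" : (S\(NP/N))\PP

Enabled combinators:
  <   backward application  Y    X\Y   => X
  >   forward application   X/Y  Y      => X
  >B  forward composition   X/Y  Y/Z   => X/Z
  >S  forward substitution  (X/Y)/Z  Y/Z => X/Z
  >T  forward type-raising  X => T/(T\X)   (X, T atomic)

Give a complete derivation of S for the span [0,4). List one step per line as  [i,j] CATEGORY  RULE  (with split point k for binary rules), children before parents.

[0,1] NP/N  lex  "in"
[1,2] PP\N  lex  "ate"
[2,3] PP\(PP\N)  lex  "on"
[1,3] PP  <  k=2
[3,4] (S\(NP/N))\PP  lex  "often"
[1,4] S\(NP/N)  <  k=3
[0,4] S  <  k=1

[0,4] S   <
  [0,1] "in" : NP/N
  [1,4] S\(NP/N)   <
    [1,3] PP   <
      [1,2] "ate" : PP\N
      [2,3] "on" : PP\(PP\N)
    [3,4] "often" : (S\(NP/N))\PP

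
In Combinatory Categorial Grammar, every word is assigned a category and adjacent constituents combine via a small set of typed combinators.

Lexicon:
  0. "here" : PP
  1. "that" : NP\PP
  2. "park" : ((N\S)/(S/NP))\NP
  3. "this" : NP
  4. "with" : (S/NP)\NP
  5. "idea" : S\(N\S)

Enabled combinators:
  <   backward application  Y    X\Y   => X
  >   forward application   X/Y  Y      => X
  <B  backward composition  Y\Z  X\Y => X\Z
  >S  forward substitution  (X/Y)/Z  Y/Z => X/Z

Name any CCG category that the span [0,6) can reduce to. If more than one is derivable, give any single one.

[0,6] S   <
  [0,5] N\S   >
    [0,3] (N\S)/(S/NP)   <
      [0,2] NP   <
        [0,1] "here" : PP
        [1,2] "that" : NP\PP
      [2,3] "park" : ((N\S)/(S/NP))\NP
    [3,5] S/NP   <
      [3,4] "this" : NP
      [4,5] "with" : (S/NP)\NP
  [5,6] "idea" : S\(N\S)

S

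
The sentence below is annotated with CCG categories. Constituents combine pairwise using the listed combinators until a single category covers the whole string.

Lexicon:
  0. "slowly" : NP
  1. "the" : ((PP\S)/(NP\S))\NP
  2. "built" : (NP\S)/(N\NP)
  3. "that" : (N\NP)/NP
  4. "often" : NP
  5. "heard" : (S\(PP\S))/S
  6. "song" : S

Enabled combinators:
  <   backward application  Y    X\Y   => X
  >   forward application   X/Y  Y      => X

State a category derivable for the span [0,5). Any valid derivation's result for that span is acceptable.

PP\S

[0,7] S   <
  [0,5] PP\S   >
    [0,2] (PP\S)/(NP\S)   <
      [0,1] "slowly" : NP
      [1,2] "the" : ((PP\S)/(NP\S))\NP
    [2,5] NP\S   >
      [2,3] "built" : (NP\S)/(N\NP)
      [3,5] N\NP   >
        [3,4] "that" : (N\NP)/NP
        [4,5] "often" : NP
  [5,7] S\(PP\S)   >
    [5,6] "heard" : (S\(PP\S))/S
    [6,7] "song" : S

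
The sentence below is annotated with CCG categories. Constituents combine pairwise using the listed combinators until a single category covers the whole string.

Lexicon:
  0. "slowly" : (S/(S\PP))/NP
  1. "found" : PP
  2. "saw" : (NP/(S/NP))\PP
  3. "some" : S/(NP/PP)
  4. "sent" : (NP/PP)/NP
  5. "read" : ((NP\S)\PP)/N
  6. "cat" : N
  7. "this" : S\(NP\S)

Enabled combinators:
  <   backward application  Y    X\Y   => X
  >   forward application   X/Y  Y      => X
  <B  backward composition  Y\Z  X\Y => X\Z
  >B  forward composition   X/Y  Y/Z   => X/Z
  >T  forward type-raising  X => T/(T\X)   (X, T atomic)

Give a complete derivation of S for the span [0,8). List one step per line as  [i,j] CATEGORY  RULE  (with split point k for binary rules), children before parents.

[0,1] (S/(S\PP))/NP  lex  "slowly"
[1,2] PP  lex  "found"
[2,3] (NP/(S/NP))\PP  lex  "saw"
[1,3] NP/(S/NP)  <  k=2
[3,4] S/(NP/PP)  lex  "some"
[4,5] (NP/PP)/NP  lex  "sent"
[3,5] S/NP  >B  k=4
[1,5] NP  >  k=3
[0,5] S/(S\PP)  >  k=1
[5,6] ((NP\S)\PP)/N  lex  "read"
[6,7] N  lex  "cat"
[5,7] (NP\S)\PP  >  k=6
[7,8] S\(NP\S)  lex  "this"
[5,8] S\PP  <B  k=7
[0,8] S  >  k=5

[0,8] S   >
  [0,5] S/(S\PP)   >
    [0,1] "slowly" : (S/(S\PP))/NP
    [1,5] NP   >
      [1,3] NP/(S/NP)   <
        [1,2] "found" : PP
        [2,3] "saw" : (NP/(S/NP))\PP
      [3,5] S/NP   >B
        [3,4] "some" : S/(NP/PP)
        [4,5] "sent" : (NP/PP)/NP
  [5,8] S\PP   <B
    [5,7] (NP\S)\PP   >
      [5,6] "read" : ((NP\S)\PP)/N
      [6,7] "cat" : N
    [7,8] "this" : S\(NP\S)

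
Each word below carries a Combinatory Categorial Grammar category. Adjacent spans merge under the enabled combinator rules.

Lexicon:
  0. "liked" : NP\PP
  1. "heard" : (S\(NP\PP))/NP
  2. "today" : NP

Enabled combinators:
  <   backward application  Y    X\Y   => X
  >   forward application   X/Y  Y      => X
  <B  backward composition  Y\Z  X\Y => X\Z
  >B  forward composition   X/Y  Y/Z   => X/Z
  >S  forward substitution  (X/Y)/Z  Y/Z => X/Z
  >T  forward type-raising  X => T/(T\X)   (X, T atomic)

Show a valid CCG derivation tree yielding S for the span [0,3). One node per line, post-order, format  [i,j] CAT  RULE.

[0,1] NP\PP  lex  "liked"
[1,2] (S\(NP\PP))/NP  lex  "heard"
[2,3] NP  lex  "today"
[1,3] S\(NP\PP)  >  k=2
[0,3] S  <  k=1

[0,3] S   <
  [0,1] "liked" : NP\PP
  [1,3] S\(NP\PP)   >
    [1,2] "heard" : (S\(NP\PP))/NP
    [2,3] "today" : NP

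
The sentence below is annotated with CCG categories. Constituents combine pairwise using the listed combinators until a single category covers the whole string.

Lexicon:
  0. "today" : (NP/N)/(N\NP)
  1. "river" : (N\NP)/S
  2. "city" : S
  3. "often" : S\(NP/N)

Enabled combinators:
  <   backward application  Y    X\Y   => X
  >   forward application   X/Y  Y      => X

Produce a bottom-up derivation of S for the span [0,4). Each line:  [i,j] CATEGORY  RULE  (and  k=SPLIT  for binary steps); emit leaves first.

[0,4] S   <
  [0,3] NP/N   >
    [0,1] "today" : (NP/N)/(N\NP)
    [1,3] N\NP   >
      [1,2] "river" : (N\NP)/S
      [2,3] "city" : S
  [3,4] "often" : S\(NP/N)

[0,1] (NP/N)/(N\NP)  lex  "today"
[1,2] (N\NP)/S  lex  "river"
[2,3] S  lex  "city"
[1,3] N\NP  >  k=2
[0,3] NP/N  >  k=1
[3,4] S\(NP/N)  lex  "often"
[0,4] S  <  k=3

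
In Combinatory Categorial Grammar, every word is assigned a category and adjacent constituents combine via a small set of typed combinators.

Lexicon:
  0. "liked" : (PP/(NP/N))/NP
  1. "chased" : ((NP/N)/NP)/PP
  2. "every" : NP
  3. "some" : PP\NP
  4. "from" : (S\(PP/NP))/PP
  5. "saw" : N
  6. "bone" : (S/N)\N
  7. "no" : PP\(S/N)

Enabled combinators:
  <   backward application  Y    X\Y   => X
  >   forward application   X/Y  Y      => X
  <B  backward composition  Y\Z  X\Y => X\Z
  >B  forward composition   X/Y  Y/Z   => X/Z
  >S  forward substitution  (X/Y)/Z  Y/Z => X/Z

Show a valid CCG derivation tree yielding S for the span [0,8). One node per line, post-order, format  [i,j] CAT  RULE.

[0,8] S   <
  [0,4] PP/NP   >S
    [0,1] "liked" : (PP/(NP/N))/NP
    [1,4] (NP/N)/NP   >
      [1,2] "chased" : ((NP/N)/NP)/PP
      [2,4] PP   <
        [2,3] "every" : NP
        [3,4] "some" : PP\NP
  [4,8] S\(PP/NP)   >
    [4,5] "from" : (S\(PP/NP))/PP
    [5,8] PP   <
      [5,6] "saw" : N
      [6,8] PP\N   <B
        [6,7] "bone" : (S/N)\N
        [7,8] "no" : PP\(S/N)

[0,1] (PP/(NP/N))/NP  lex  "liked"
[1,2] ((NP/N)/NP)/PP  lex  "chased"
[2,3] NP  lex  "every"
[3,4] PP\NP  lex  "some"
[2,4] PP  <  k=3
[1,4] (NP/N)/NP  >  k=2
[0,4] PP/NP  >S  k=1
[4,5] (S\(PP/NP))/PP  lex  "from"
[5,6] N  lex  "saw"
[6,7] (S/N)\N  lex  "bone"
[7,8] PP\(S/N)  lex  "no"
[6,8] PP\N  <B  k=7
[5,8] PP  <  k=6
[4,8] S\(PP/NP)  >  k=5
[0,8] S  <  k=4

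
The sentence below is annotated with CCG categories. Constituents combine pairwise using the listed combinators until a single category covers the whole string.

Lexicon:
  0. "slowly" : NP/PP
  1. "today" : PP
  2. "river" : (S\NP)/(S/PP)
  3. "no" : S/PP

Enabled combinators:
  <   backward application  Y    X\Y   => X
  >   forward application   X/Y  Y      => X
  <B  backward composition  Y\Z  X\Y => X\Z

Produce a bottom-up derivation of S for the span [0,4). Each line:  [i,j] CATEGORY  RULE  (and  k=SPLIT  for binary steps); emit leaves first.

[0,4] S   <
  [0,2] NP   >
    [0,1] "slowly" : NP/PP
    [1,2] "today" : PP
  [2,4] S\NP   >
    [2,3] "river" : (S\NP)/(S/PP)
    [3,4] "no" : S/PP

[0,1] NP/PP  lex  "slowly"
[1,2] PP  lex  "today"
[0,2] NP  >  k=1
[2,3] (S\NP)/(S/PP)  lex  "river"
[3,4] S/PP  lex  "no"
[2,4] S\NP  >  k=3
[0,4] S  <  k=2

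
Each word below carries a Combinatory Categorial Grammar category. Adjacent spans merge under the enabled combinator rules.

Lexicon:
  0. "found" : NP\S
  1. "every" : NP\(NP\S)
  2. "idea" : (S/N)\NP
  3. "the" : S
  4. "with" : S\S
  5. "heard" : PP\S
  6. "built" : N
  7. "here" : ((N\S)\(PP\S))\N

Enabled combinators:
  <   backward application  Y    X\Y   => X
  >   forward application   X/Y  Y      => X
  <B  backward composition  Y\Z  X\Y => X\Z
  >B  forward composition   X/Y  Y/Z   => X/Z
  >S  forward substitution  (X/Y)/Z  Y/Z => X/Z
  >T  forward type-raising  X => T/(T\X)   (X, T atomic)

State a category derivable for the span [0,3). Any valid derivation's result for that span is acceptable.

S/N

[0,8] S   >
  [0,3] S/N   <
    [0,2] NP   <
      [0,1] "found" : NP\S
      [1,2] "every" : NP\(NP\S)
    [2,3] "idea" : (S/N)\NP
  [3,8] N   <
    [3,4] "the" : S
    [4,8] N\S   <
      [4,6] PP\S   <B
        [4,5] "with" : S\S
        [5,6] "heard" : PP\S
      [6,8] (N\S)\(PP\S)   <
        [6,7] "built" : N
        [7,8] "here" : ((N\S)\(PP\S))\N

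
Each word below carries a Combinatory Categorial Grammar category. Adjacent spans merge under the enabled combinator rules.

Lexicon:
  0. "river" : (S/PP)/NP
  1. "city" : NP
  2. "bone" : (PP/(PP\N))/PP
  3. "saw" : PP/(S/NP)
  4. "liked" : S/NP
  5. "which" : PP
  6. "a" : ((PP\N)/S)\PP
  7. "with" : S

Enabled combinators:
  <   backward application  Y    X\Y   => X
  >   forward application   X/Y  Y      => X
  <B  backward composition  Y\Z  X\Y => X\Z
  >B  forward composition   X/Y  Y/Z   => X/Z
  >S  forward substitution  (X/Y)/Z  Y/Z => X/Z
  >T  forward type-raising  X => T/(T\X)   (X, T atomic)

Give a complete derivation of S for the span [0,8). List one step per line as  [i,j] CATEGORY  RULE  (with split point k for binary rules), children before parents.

[0,1] (S/PP)/NP  lex  "river"
[1,2] NP  lex  "city"
[0,2] S/PP  >  k=1
[2,3] (PP/(PP\N))/PP  lex  "bone"
[3,4] PP/(S/NP)  lex  "saw"
[4,5] S/NP  lex  "liked"
[3,5] PP  >  k=4
[2,5] PP/(PP\N)  >  k=3
[5,6] PP  lex  "which"
[6,7] ((PP\N)/S)\PP  lex  "a"
[5,7] (PP\N)/S  <  k=6
[7,8] S  lex  "with"
[5,8] PP\N  >  k=7
[2,8] PP  >  k=5
[0,8] S  >  k=2

[0,8] S   >
  [0,2] S/PP   >
    [0,1] "river" : (S/PP)/NP
    [1,2] "city" : NP
  [2,8] PP   >
    [2,5] PP/(PP\N)   >
      [2,3] "bone" : (PP/(PP\N))/PP
      [3,5] PP   >
        [3,4] "saw" : PP/(S/NP)
        [4,5] "liked" : S/NP
    [5,8] PP\N   >
      [5,7] (PP\N)/S   <
        [5,6] "which" : PP
        [6,7] "a" : ((PP\N)/S)\PP
      [7,8] "with" : S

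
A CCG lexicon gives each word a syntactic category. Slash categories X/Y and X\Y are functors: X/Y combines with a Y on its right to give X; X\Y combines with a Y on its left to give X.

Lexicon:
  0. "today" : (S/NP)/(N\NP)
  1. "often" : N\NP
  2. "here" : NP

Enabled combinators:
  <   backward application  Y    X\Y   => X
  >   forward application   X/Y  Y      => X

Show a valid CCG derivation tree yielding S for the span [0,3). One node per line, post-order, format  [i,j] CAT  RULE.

[0,1] (S/NP)/(N\NP)  lex  "today"
[1,2] N\NP  lex  "often"
[0,2] S/NP  >  k=1
[2,3] NP  lex  "here"
[0,3] S  >  k=2

[0,3] S   >
  [0,2] S/NP   >
    [0,1] "today" : (S/NP)/(N\NP)
    [1,2] "often" : N\NP
  [2,3] "here" : NP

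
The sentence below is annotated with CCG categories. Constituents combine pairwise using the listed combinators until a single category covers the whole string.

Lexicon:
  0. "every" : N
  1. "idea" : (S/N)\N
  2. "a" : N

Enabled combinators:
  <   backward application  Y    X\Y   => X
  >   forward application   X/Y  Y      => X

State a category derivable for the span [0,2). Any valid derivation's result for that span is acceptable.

[0,3] S   >
  [0,2] S/N   <
    [0,1] "every" : N
    [1,2] "idea" : (S/N)\N
  [2,3] "a" : N

S/N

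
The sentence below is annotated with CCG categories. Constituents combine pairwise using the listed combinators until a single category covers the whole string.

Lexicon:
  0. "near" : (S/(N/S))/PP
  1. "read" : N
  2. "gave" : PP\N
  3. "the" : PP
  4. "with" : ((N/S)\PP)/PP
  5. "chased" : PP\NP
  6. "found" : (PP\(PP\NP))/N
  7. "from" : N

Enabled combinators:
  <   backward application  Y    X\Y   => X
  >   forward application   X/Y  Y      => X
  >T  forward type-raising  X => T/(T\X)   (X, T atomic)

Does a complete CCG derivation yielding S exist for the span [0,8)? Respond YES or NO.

YES

[0,8] S   >
  [0,3] S/(N/S)   >
    [0,1] "near" : (S/(N/S))/PP
    [1,3] PP   >
      [1,2] PP/(PP\N)   >T
        [1,2] "read" : N
      [2,3] "gave" : PP\N
  [3,8] N/S   <
    [3,4] "the" : PP
    [4,8] (N/S)\PP   >
      [4,5] "with" : ((N/S)\PP)/PP
      [5,8] PP   <
        [5,6] "chased" : PP\NP
        [6,8] PP\(PP\NP)   >
          [6,7] "found" : (PP\(PP\NP))/N
          [7,8] "from" : N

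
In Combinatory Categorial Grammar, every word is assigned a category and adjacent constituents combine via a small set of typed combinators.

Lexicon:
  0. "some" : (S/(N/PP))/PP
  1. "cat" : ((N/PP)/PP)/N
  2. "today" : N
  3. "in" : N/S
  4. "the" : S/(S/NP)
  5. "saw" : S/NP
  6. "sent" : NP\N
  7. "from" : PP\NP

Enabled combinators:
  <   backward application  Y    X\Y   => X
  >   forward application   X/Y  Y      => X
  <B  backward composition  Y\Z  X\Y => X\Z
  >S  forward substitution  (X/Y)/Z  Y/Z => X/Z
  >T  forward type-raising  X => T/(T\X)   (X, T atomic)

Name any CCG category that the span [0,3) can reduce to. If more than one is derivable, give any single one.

[0,8] S   >
  [0,3] S/PP   >S
    [0,1] "some" : (S/(N/PP))/PP
    [1,3] (N/PP)/PP   >
      [1,2] "cat" : ((N/PP)/PP)/N
      [2,3] "today" : N
  [3,8] PP   <
    [3,6] N   >
      [3,4] "in" : N/S
      [4,6] S   >
        [4,5] "the" : S/(S/NP)
        [5,6] "saw" : S/NP
    [6,8] PP\N   <B
      [6,7] "sent" : NP\N
      [7,8] "from" : PP\NP

S/PP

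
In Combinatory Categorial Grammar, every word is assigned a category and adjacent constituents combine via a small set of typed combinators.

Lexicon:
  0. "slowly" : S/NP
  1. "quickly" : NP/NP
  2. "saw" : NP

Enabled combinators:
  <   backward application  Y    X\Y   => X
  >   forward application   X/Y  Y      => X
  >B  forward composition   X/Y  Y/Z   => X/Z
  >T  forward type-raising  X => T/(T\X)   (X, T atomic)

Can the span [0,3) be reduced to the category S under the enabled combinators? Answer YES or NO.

[0,3] S   >
  [0,2] S/NP   >B
    [0,1] "slowly" : S/NP
    [1,2] "quickly" : NP/NP
  [2,3] "saw" : NP

YES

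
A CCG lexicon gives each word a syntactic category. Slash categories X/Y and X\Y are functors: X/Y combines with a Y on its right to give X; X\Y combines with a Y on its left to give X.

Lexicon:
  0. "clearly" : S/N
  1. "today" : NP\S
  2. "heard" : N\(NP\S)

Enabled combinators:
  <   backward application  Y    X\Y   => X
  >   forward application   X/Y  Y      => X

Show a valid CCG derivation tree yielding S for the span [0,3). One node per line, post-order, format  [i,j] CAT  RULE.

[0,3] S   >
  [0,1] "clearly" : S/N
  [1,3] N   <
    [1,2] "today" : NP\S
    [2,3] "heard" : N\(NP\S)

[0,1] S/N  lex  "clearly"
[1,2] NP\S  lex  "today"
[2,3] N\(NP\S)  lex  "heard"
[1,3] N  <  k=2
[0,3] S  >  k=1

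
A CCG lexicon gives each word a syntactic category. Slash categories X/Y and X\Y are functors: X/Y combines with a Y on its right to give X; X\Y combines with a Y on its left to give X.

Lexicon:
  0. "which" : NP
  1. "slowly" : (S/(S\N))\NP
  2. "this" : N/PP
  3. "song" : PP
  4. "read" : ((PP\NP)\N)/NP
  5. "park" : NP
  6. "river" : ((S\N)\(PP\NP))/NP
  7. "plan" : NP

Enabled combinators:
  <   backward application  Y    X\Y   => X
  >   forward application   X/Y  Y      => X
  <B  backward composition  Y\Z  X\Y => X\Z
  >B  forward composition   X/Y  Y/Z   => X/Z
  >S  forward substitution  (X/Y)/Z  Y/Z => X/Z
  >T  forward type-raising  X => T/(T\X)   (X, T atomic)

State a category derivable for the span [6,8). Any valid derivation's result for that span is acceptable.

(S\N)\(PP\NP)

[0,8] S   >
  [0,2] S/(S\N)   <
    [0,1] "which" : NP
    [1,2] "slowly" : (S/(S\N))\NP
  [2,8] S\N   <
    [2,6] PP\NP   <
      [2,4] N   >
        [2,3] "this" : N/PP
        [3,4] "song" : PP
      [4,6] (PP\NP)\N   >
        [4,5] "read" : ((PP\NP)\N)/NP
        [5,6] "park" : NP
    [6,8] (S\N)\(PP\NP)   >
      [6,7] "river" : ((S\N)\(PP\NP))/NP
      [7,8] "plan" : NP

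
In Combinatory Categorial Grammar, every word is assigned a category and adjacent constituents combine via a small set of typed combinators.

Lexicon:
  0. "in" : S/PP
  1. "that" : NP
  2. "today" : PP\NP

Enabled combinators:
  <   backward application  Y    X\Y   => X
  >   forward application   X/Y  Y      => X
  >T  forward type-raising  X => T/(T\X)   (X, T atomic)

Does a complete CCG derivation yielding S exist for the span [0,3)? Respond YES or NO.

[0,3] S   >
  [0,1] "in" : S/PP
  [1,3] PP   <
    [1,2] "that" : NP
    [2,3] "today" : PP\NP

YES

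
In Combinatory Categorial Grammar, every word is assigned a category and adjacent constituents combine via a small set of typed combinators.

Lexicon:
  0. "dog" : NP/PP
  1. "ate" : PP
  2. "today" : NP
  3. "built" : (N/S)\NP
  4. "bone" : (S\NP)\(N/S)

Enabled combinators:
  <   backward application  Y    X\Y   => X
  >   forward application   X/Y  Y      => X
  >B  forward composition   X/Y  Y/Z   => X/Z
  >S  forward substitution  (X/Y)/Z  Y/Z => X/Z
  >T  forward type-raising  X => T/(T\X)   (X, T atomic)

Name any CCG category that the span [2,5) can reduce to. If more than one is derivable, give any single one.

S\NP

[0,5] S   <
  [0,2] NP   >
    [0,1] "dog" : NP/PP
    [1,2] "ate" : PP
  [2,5] S\NP   <
    [2,4] N/S   <
      [2,3] "today" : NP
      [3,4] "built" : (N/S)\NP
    [4,5] "bone" : (S\NP)\(N/S)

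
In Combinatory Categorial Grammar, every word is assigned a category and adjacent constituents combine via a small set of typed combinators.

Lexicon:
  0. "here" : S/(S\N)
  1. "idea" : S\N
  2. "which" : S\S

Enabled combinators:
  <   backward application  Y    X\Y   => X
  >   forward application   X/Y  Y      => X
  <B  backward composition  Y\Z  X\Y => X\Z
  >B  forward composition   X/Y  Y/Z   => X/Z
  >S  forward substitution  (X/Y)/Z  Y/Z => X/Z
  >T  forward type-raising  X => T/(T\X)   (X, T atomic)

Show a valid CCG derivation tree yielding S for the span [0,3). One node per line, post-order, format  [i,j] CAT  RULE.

[0,3] S   >
  [0,1] "here" : S/(S\N)
  [1,3] S\N   <B
    [1,2] "idea" : S\N
    [2,3] "which" : S\S

[0,1] S/(S\N)  lex  "here"
[1,2] S\N  lex  "idea"
[2,3] S\S  lex  "which"
[1,3] S\N  <B  k=2
[0,3] S  >  k=1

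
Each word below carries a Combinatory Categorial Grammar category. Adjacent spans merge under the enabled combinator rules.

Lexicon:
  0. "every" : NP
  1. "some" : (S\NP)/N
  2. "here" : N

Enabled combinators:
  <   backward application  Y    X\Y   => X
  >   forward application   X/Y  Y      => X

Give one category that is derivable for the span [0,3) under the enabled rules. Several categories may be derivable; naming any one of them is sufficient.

S

[0,3] S   <
  [0,1] "every" : NP
  [1,3] S\NP   >
    [1,2] "some" : (S\NP)/N
    [2,3] "here" : N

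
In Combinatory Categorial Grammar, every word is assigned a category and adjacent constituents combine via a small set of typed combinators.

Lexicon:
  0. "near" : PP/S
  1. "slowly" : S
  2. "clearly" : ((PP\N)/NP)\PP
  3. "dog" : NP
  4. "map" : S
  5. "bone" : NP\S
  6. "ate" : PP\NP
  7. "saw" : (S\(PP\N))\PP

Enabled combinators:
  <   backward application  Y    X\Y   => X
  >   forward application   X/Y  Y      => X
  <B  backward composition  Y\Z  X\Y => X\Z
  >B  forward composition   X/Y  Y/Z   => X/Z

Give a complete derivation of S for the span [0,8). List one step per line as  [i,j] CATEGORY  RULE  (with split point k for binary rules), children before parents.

[0,8] S   <
  [0,4] PP\N   >
    [0,3] (PP\N)/NP   <
      [0,2] PP   >
        [0,1] "near" : PP/S
        [1,2] "slowly" : S
      [2,3] "clearly" : ((PP\N)/NP)\PP
    [3,4] "dog" : NP
  [4,8] S\(PP\N)   <
    [4,7] PP   <
      [4,5] "map" : S
      [5,7] PP\S   <B
        [5,6] "bone" : NP\S
        [6,7] "ate" : PP\NP
    [7,8] "saw" : (S\(PP\N))\PP

[0,1] PP/S  lex  "near"
[1,2] S  lex  "slowly"
[0,2] PP  >  k=1
[2,3] ((PP\N)/NP)\PP  lex  "clearly"
[0,3] (PP\N)/NP  <  k=2
[3,4] NP  lex  "dog"
[0,4] PP\N  >  k=3
[4,5] S  lex  "map"
[5,6] NP\S  lex  "bone"
[6,7] PP\NP  lex  "ate"
[5,7] PP\S  <B  k=6
[4,7] PP  <  k=5
[7,8] (S\(PP\N))\PP  lex  "saw"
[4,8] S\(PP\N)  <  k=7
[0,8] S  <  k=4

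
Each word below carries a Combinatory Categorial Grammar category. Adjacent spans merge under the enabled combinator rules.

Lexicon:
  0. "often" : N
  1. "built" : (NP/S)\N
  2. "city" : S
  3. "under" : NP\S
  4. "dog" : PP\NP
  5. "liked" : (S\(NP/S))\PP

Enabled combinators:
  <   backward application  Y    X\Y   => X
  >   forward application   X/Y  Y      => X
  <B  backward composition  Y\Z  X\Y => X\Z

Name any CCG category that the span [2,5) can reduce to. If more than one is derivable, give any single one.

PP

[0,6] S   <
  [0,1] "often" : N
  [1,6] S\N   <B
    [1,2] "built" : (NP/S)\N
    [2,6] S\(NP/S)   <
      [2,5] PP   <
        [2,4] NP   <
          [2,3] "city" : S
          [3,4] "under" : NP\S
        [4,5] "dog" : PP\NP
      [5,6] "liked" : (S\(NP/S))\PP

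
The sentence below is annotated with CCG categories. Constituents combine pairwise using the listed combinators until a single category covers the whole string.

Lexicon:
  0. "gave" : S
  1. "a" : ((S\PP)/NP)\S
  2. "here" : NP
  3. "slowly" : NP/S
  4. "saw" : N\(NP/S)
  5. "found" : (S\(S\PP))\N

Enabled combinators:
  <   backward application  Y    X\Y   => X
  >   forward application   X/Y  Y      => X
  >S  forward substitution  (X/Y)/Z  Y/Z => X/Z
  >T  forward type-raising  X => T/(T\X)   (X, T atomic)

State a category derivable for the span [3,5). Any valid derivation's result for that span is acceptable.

N

[0,6] S   <
  [0,3] S\PP   >
    [0,2] (S\PP)/NP   <
      [0,1] "gave" : S
      [1,2] "a" : ((S\PP)/NP)\S
    [2,3] "here" : NP
  [3,6] S\(S\PP)   <
    [3,5] N   <
      [3,4] "slowly" : NP/S
      [4,5] "saw" : N\(NP/S)
    [5,6] "found" : (S\(S\PP))\N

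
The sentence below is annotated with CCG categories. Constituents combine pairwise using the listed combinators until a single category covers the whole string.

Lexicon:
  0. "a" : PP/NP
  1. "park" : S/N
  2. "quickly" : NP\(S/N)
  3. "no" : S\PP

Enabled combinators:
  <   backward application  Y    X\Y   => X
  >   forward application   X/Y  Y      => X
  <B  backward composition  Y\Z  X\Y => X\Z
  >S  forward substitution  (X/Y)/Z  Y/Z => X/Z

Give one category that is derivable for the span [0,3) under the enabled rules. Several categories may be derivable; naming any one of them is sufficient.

PP

[0,4] S   <
  [0,3] PP   >
    [0,1] "a" : PP/NP
    [1,3] NP   <
      [1,2] "park" : S/N
      [2,3] "quickly" : NP\(S/N)
  [3,4] "no" : S\PP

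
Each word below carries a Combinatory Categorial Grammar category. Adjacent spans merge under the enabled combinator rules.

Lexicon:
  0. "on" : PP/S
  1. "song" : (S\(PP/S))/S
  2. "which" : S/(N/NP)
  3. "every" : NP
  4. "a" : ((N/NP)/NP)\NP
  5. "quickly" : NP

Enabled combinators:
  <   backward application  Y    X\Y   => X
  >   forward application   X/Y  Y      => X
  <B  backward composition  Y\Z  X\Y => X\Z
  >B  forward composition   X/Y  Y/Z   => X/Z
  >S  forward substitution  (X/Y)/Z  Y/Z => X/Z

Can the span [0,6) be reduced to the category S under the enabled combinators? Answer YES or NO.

YES

[0,6] S   <
  [0,1] "on" : PP/S
  [1,6] S\(PP/S)   >
    [1,2] "song" : (S\(PP/S))/S
    [2,6] S   >
      [2,5] S/NP   >B
        [2,3] "which" : S/(N/NP)
        [3,5] (N/NP)/NP   <
          [3,4] "every" : NP
          [4,5] "a" : ((N/NP)/NP)\NP
      [5,6] "quickly" : NP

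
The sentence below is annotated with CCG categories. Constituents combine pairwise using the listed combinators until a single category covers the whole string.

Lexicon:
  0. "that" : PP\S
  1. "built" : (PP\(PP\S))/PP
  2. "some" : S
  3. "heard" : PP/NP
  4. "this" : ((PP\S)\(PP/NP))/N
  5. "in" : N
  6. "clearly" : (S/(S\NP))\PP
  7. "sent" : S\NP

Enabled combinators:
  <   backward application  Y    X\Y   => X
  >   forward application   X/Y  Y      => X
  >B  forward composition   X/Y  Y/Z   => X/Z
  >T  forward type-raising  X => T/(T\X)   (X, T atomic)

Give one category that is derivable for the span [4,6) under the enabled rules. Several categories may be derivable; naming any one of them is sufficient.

(PP\S)\(PP/NP)

[0,8] S   >
  [0,7] S/(S\NP)   <
    [0,6] PP   <
      [0,1] "that" : PP\S
      [1,6] PP\(PP\S)   >
        [1,2] "built" : (PP\(PP\S))/PP
        [2,6] PP   <
          [2,3] "some" : S
          [3,6] PP\S   <
            [3,4] "heard" : PP/NP
            [4,6] (PP\S)\(PP/NP)   >
              [4,5] "this" : ((PP\S)\(PP/NP))/N
              [5,6] "in" : N
    [6,7] "clearly" : (S/(S\NP))\PP
  [7,8] "sent" : S\NP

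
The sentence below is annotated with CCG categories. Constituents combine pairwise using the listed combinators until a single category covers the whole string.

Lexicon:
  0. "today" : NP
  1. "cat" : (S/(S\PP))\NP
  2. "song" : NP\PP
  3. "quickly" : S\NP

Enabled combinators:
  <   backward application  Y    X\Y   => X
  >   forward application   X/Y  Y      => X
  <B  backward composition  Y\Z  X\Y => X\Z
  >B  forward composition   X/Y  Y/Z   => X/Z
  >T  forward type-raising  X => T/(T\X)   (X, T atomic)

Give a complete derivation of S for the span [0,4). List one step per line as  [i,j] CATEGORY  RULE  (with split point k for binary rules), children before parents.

[0,4] S   >
  [0,2] S/(S\PP)   <
    [0,1] "today" : NP
    [1,2] "cat" : (S/(S\PP))\NP
  [2,4] S\PP   <B
    [2,3] "song" : NP\PP
    [3,4] "quickly" : S\NP

[0,1] NP  lex  "today"
[1,2] (S/(S\PP))\NP  lex  "cat"
[0,2] S/(S\PP)  <  k=1
[2,3] NP\PP  lex  "song"
[3,4] S\NP  lex  "quickly"
[2,4] S\PP  <B  k=3
[0,4] S  >  k=2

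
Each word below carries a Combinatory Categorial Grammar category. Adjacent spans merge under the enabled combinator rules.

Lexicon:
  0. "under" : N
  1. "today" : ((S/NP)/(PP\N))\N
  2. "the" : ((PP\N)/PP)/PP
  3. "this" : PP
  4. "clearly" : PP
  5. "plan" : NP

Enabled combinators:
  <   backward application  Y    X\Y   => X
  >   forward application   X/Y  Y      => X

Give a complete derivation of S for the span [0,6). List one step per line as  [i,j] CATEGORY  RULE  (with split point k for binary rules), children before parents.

[0,6] S   >
  [0,5] S/NP   >
    [0,2] (S/NP)/(PP\N)   <
      [0,1] "under" : N
      [1,2] "today" : ((S/NP)/(PP\N))\N
    [2,5] PP\N   >
      [2,4] (PP\N)/PP   >
        [2,3] "the" : ((PP\N)/PP)/PP
        [3,4] "this" : PP
      [4,5] "clearly" : PP
  [5,6] "plan" : NP

[0,1] N  lex  "under"
[1,2] ((S/NP)/(PP\N))\N  lex  "today"
[0,2] (S/NP)/(PP\N)  <  k=1
[2,3] ((PP\N)/PP)/PP  lex  "the"
[3,4] PP  lex  "this"
[2,4] (PP\N)/PP  >  k=3
[4,5] PP  lex  "clearly"
[2,5] PP\N  >  k=4
[0,5] S/NP  >  k=2
[5,6] NP  lex  "plan"
[0,6] S  >  k=5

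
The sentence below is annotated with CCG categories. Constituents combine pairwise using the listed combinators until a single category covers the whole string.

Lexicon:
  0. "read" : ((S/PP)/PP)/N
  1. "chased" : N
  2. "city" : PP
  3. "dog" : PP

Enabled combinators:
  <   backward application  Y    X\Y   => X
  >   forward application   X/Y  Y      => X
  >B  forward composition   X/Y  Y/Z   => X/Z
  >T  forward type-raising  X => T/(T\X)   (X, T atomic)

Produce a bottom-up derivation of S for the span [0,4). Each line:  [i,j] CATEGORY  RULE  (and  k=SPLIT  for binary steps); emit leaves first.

[0,1] ((S/PP)/PP)/N  lex  "read"
[1,2] N  lex  "chased"
[0,2] (S/PP)/PP  >  k=1
[2,3] PP  lex  "city"
[0,3] S/PP  >  k=2
[3,4] PP  lex  "dog"
[0,4] S  >  k=3

[0,4] S   >
  [0,3] S/PP   >
    [0,2] (S/PP)/PP   >
      [0,1] "read" : ((S/PP)/PP)/N
      [1,2] "chased" : N
    [2,3] "city" : PP
  [3,4] "dog" : PP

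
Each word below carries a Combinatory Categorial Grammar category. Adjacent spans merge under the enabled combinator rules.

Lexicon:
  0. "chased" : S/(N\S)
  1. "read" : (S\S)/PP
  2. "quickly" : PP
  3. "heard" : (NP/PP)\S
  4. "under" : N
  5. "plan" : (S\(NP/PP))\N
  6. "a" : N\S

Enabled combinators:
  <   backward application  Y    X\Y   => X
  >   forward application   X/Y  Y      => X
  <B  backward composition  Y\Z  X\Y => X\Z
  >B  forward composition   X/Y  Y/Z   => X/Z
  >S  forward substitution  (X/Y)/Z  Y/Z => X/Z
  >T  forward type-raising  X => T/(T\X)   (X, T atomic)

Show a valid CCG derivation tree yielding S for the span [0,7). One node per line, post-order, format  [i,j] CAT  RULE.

[0,7] S   >
  [0,1] "chased" : S/(N\S)
  [1,7] N\S   <B
    [1,6] S\S   <B
      [1,3] S\S   >
        [1,2] "read" : (S\S)/PP
        [2,3] "quickly" : PP
      [3,6] S\S   <B
        [3,4] "heard" : (NP/PP)\S
        [4,6] S\(NP/PP)   <
          [4,5] "under" : N
          [5,6] "plan" : (S\(NP/PP))\N
    [6,7] "a" : N\S

[0,1] S/(N\S)  lex  "chased"
[1,2] (S\S)/PP  lex  "read"
[2,3] PP  lex  "quickly"
[1,3] S\S  >  k=2
[3,4] (NP/PP)\S  lex  "heard"
[4,5] N  lex  "under"
[5,6] (S\(NP/PP))\N  lex  "plan"
[4,6] S\(NP/PP)  <  k=5
[3,6] S\S  <B  k=4
[1,6] S\S  <B  k=3
[6,7] N\S  lex  "a"
[1,7] N\S  <B  k=6
[0,7] S  >  k=1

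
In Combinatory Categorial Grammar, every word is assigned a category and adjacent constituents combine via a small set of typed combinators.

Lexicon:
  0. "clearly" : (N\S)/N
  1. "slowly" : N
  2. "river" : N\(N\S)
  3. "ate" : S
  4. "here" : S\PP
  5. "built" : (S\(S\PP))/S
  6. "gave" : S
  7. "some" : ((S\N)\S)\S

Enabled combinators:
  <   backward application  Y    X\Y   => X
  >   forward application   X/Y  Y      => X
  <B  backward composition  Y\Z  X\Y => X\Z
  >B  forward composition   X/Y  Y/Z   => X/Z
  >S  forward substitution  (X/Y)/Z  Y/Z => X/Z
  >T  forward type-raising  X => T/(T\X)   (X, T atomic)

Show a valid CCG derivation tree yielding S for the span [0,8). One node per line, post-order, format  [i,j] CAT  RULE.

[0,1] (N\S)/N  lex  "clearly"
[1,2] N  lex  "slowly"
[0,2] N\S  >  k=1
[2,3] N\(N\S)  lex  "river"
[0,3] N  <  k=2
[3,4] S  lex  "ate"
[4,5] S\PP  lex  "here"
[5,6] (S\(S\PP))/S  lex  "built"
[6,7] S  lex  "gave"
[5,7] S\(S\PP)  >  k=6
[4,7] S  <  k=5
[7,8] ((S\N)\S)\S  lex  "some"
[4,8] (S\N)\S  <  k=7
[3,8] S\N  <  k=4
[0,8] S  <  k=3

[0,8] S   <
  [0,3] N   <
    [0,2] N\S   >
      [0,1] "clearly" : (N\S)/N
      [1,2] "slowly" : N
    [2,3] "river" : N\(N\S)
  [3,8] S\N   <
    [3,4] "ate" : S
    [4,8] (S\N)\S   <
      [4,7] S   <
        [4,5] "here" : S\PP
        [5,7] S\(S\PP)   >
          [5,6] "built" : (S\(S\PP))/S
          [6,7] "gave" : S
      [7,8] "some" : ((S\N)\S)\S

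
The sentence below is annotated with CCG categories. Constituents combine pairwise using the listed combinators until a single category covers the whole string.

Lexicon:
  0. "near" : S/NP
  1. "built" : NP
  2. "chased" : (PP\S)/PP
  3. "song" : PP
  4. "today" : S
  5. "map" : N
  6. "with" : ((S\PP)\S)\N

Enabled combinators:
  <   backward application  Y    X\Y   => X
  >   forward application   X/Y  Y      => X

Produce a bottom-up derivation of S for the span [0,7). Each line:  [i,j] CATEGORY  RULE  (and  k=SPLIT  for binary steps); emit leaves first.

[0,7] S   <
  [0,4] PP   <
    [0,2] S   >
      [0,1] "near" : S/NP
      [1,2] "built" : NP
    [2,4] PP\S   >
      [2,3] "chased" : (PP\S)/PP
      [3,4] "song" : PP
  [4,7] S\PP   <
    [4,5] "today" : S
    [5,7] (S\PP)\S   <
      [5,6] "map" : N
      [6,7] "with" : ((S\PP)\S)\N

[0,1] S/NP  lex  "near"
[1,2] NP  lex  "built"
[0,2] S  >  k=1
[2,3] (PP\S)/PP  lex  "chased"
[3,4] PP  lex  "song"
[2,4] PP\S  >  k=3
[0,4] PP  <  k=2
[4,5] S  lex  "today"
[5,6] N  lex  "map"
[6,7] ((S\PP)\S)\N  lex  "with"
[5,7] (S\PP)\S  <  k=6
[4,7] S\PP  <  k=5
[0,7] S  <  k=4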